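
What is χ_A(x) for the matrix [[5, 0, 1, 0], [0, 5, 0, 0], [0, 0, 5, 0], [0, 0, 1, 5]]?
χ_A(x) = (x - 5)^4

xI - A = [[x - 5, 0, -1, 0], [0, x - 5, 0, 0], [0, 0, x - 5, 0], [0, 0, -1, x - 5]].

Expanding det(xI - A) along the first row:
det(xI - A) = + (x - 5)·det([[x - 5, 0, 0], [0, x - 5, 0], [0, -1, x - 5]]) - (0)·det([[0, 0, 0], [0, x - 5, 0], [0, -1, x - 5]]) + (-1)·det([[0, x - 5, 0], [0, 0, 0], [0, 0, x - 5]]) - (0)·det([[0, x - 5, 0], [0, 0, x - 5], [0, 0, -1]]).

Evaluating gives χ_A(x) = x^4 - 20x^3 + 150x^2 - 500x + 625 = (x - 5)^4.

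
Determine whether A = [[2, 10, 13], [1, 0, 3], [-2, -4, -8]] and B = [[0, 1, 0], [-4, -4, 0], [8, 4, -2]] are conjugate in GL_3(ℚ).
No.

Both have characteristic polynomial (x + 2)^3, but the minimal polynomial of A is (x + 2)^3 while the minimal polynomial of B is (x + 2)^2. The minimal polynomial is a similarity invariant, so A and B are not similar.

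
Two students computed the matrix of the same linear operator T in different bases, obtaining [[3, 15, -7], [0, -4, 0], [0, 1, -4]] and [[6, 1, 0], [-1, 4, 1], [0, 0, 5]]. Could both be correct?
No.

trace(A) = -5 but trace(B) = 15. The trace is a similarity invariant, so A and B are not similar.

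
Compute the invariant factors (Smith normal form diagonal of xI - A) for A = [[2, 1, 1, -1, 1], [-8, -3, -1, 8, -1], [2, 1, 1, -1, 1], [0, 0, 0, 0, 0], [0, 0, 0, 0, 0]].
The Jordan structure of A has elementary divisors x^3, x, x. Arranging the block sizes at each eigenvalue in decreasing order and taking row products gives the invariant factors.

Invariant factors (smallest first, each dividing the next): x, x, x^3.

Check: the last factor x^3 is the minimal polynomial, and the product x^5 is the characteristic polynomial.

x, x, x^3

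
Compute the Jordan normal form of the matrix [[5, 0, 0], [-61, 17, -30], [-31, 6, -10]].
J = [[2, 0, 0], [0, 5, 1], [0, 0, 5]]

The characteristic polynomial is det(xI - A) = (x - 5)^2(x - 2), so the eigenvalues are 2 (algebraic multiplicity 1), 5 (algebraic multiplicity 2).

For λ = 2: algebraic multiplicity 1 gives one 1×1 block.

For λ = 5: rank(A - 5I) = 2, rank((A - 5I)^2) = 1. The eigenspace has dimension 3 - 2 = 1, so there is 1 Jordan block; the rank sequence gives block sizes [2].

Assembling the blocks gives the Jordan form J above.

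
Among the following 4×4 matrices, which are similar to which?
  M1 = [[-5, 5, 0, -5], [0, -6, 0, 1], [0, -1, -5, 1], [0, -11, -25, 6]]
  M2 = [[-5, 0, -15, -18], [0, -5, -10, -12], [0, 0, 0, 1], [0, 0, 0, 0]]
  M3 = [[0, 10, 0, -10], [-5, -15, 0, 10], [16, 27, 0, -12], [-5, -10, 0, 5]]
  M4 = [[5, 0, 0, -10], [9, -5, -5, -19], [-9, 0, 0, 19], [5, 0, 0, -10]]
Characteristic polynomials: χ_{M1} = x^2(x + 5)^2, χ_{M2} = x^2(x + 5)^2, χ_{M3} = x^2(x + 5)^2, χ_{M4} = x^2(x + 5)^2.

{M1, M2, M3, M4}: invariant factors x + 5, x^2(x + 5).

Matrices are similar if and only if their invariant-factor lists agree; the partition into similarity classes is {M1, M2, M3, M4}.

1 class: {M1, M2, M3, M4}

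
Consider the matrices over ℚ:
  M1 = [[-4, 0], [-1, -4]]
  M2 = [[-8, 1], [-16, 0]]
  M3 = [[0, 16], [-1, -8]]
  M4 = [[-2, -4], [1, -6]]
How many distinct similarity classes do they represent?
1 class: {M1, M2, M3, M4}

Characteristic polynomials: χ_{M1} = (x + 4)^2, χ_{M2} = (x + 4)^2, χ_{M3} = (x + 4)^2, χ_{M4} = (x + 4)^2.

{M1, M2, M3, M4}: invariant factors (x + 4)^2.

Matrices are similar if and only if their invariant-factor lists agree; the partition into similarity classes is {M1, M2, M3, M4}.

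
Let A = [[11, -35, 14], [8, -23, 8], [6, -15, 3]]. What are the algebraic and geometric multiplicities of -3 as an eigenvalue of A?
The characteristic polynomial is (x + 3)^3, so the factor x + 3 appears with exponent 3: the algebraic multiplicity is 3.

rank(A + 3I) = 1, so the eigenspace has dimension 3 - 1 = 2: the geometric multiplicity is 2.

Since 2 < 3, A is not diagonalizable.

algebraic multiplicity 3, geometric multiplicity 2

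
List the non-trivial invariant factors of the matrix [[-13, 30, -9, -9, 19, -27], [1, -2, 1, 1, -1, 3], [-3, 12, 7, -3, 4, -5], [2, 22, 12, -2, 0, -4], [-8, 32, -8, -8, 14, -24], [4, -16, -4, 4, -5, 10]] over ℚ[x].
The Jordan structure of A has elementary divisors (x + 4), (x - 2)^2, (x - 2), (x - 6)^2. Arranging the block sizes at each eigenvalue in decreasing order and taking row products gives the invariant factors.

Invariant factors (smallest first, each dividing the next): x - 2, (x - 6)^2(x - 2)^2(x + 4).

Check: the last factor (x - 6)^2(x - 2)^2(x + 4) is the minimal polynomial, and the product (x - 6)^2(x - 2)^3(x + 4) is the characteristic polynomial.

x - 2, (x - 6)^2(x - 2)^2(x + 4)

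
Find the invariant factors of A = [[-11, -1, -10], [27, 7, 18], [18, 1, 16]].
(x - 4)^3

The Jordan structure of A has elementary divisors (x - 4)^3. Arranging the block sizes at each eigenvalue in decreasing order and taking row products gives the invariant factors.

Invariant factors (smallest first, each dividing the next): (x - 4)^3.

Check: the last factor (x - 4)^3 is the minimal polynomial, and the product (x - 4)^3 is the characteristic polynomial.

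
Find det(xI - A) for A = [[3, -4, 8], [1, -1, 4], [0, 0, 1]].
χ_A(x) = (x - 1)^3

xI - A = [[x - 3, 4, -8], [-1, x + 1, -4], [0, 0, x - 1]].

Expanding det(xI - A) along the first row:
det(xI - A) = + (x - 3)·det([[x + 1, -4], [0, x - 1]]) - (4)·det([[-1, -4], [0, x - 1]]) + (-8)·det([[-1, x + 1], [0, 0]]).

Evaluating gives χ_A(x) = x^3 - 3x^2 + 3x - 1 = (x - 1)^3.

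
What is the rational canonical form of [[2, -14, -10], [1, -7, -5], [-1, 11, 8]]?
The invariant factors of A (the non-unit diagonal entries of the Smith normal form of xI - A over ℚ[x]) are x(x^2 - 3x + 5), each dividing the next. The characteristic polynomial is their product, x(x^2 - 3x + 5).

The rational canonical form is the block-diagonal matrix of companion matrices C(f_i):
R = [[0, 0, 0], [1, 0, -5], [0, 1, 3]].

Note the characteristic polynomial does not split into linear factors over ℚ, so A has no Jordan form over ℚ; the rational canonical form exists over any field.

R = [[0, 0, 0], [1, 0, -5], [0, 1, 3]]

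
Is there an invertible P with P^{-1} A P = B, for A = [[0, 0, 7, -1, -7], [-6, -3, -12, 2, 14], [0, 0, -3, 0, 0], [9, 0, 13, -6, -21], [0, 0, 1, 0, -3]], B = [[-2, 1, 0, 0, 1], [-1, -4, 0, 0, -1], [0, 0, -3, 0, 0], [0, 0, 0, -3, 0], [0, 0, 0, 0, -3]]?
Both have characteristic polynomial (x + 3)^5, but the minimal polynomial of A is (x + 3)^3 while the minimal polynomial of B is (x + 3)^2. The minimal polynomial is a similarity invariant, so A and B are not similar.

No.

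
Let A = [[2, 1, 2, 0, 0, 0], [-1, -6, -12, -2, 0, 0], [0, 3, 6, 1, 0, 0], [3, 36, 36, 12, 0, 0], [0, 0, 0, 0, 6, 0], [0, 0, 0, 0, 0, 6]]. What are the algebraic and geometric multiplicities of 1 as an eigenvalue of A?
algebraic multiplicity 2, geometric multiplicity 1

The characteristic polynomial is (x - 6)^4(x - 1)^2, so the factor x - 1 appears with exponent 2: the algebraic multiplicity is 2.

rank(A - I) = 5, so the eigenspace has dimension 6 - 5 = 1: the geometric multiplicity is 1.

Since 1 < 2, A is not diagonalizable.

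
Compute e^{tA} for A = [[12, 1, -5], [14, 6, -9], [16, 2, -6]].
e^{tA} = [[(-t^2 + 8*t + 1)*e^{4*t}, t*e^{4*t}, t*(t - 10)*e^{4*t}/2], [2*t*(7 - t)*e^{4*t}, (2*t + 1)*e^{4*t}, t*(t - 9)*e^{4*t}], [2*t*(8 - t)*e^{4*t}, 2*t*e^{4*t}, (t^2 - 10*t + 1)*e^{4*t}]]

A has Jordan form J = [[4, 1, 0], [0, 4, 1], [0, 0, 4]] with A = PJP^{-1}, so e^{tA} = P e^{tJ} P^{-1}.

For a Jordan block J_k(λ), e^{tJ_k(λ)} = e^{λt} · (I + tN + t^2 N^2/2! + ... + t^{k-1} N^{k-1}/(k-1)!) where N is the nilpotent superdiagonal part.

Assembling the blocks and conjugating back gives the entries of e^{tA} as shown above.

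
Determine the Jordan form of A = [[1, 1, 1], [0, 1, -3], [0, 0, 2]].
J = [[1, 1, 0], [0, 1, 0], [0, 0, 2]]

The characteristic polynomial is det(xI - A) = (x - 2)(x - 1)^2, so the eigenvalues are 1 (algebraic multiplicity 2), 2 (algebraic multiplicity 1).

For λ = 1: rank(A - I) = 2, rank((A - I)^2) = 1. The eigenspace has dimension 3 - 2 = 1, so there is 1 Jordan block; the rank sequence gives block sizes [2].

For λ = 2: algebraic multiplicity 1 gives one 1×1 block.

Assembling the blocks gives the Jordan form J above.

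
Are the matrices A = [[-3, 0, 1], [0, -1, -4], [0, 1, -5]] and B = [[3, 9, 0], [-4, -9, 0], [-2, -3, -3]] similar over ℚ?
No.

Both have characteristic polynomial (x + 3)^3, but the minimal polynomial of A is (x + 3)^3 while the minimal polynomial of B is (x + 3)^2. The minimal polynomial is a similarity invariant, so A and B are not similar.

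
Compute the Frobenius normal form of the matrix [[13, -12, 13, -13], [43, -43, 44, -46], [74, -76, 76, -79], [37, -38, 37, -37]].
R = [[0, 0, 0, 50], [1, 0, 0, -45], [0, 1, 0, -13], [0, 0, 1, 9]]

The invariant factors of A (the non-unit diagonal entries of the Smith normal form of xI - A over ℚ[x]) are (x - 5)^2(x - 1)(x + 2), each dividing the next. The characteristic polynomial is their product, (x - 5)^2(x - 1)(x + 2).

The rational canonical form is the block-diagonal matrix of companion matrices C(f_i):
R = [[0, 0, 0, 50], [1, 0, 0, -45], [0, 1, 0, -13], [0, 0, 1, 9]].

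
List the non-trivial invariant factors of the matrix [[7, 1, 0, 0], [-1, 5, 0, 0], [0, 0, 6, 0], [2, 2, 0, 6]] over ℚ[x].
x - 6, x - 6, (x - 6)^2

The Jordan structure of A has elementary divisors (x - 6)^2, (x - 6), (x - 6). Arranging the block sizes at each eigenvalue in decreasing order and taking row products gives the invariant factors.

Invariant factors (smallest first, each dividing the next): x - 6, x - 6, (x - 6)^2.

Check: the last factor (x - 6)^2 is the minimal polynomial, and the product (x - 6)^4 is the characteristic polynomial.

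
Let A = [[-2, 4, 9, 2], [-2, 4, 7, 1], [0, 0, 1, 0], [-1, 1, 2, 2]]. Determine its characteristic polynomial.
χ_A(x) = (x - 2)(x - 1)^3

xI - A = [[x + 2, -4, -9, -2], [2, x - 4, -7, -1], [0, 0, x - 1, 0], [1, -1, -2, x - 2]].

Expanding det(xI - A) along the first row:
det(xI - A) = + (x + 2)·det([[x - 4, -7, -1], [0, x - 1, 0], [-1, -2, x - 2]]) - (-4)·det([[2, -7, -1], [0, x - 1, 0], [1, -2, x - 2]]) + (-9)·det([[2, x - 4, -1], [0, 0, 0], [1, -1, x - 2]]) - (-2)·det([[2, x - 4, -7], [0, 0, x - 1], [1, -1, -2]]).

Evaluating gives χ_A(x) = x^4 - 5x^3 + 9x^2 - 7x + 2 = (x - 2)(x - 1)^3.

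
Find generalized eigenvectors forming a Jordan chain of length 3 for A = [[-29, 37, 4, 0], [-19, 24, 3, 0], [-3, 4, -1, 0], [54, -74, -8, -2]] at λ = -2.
v_1 = [[0, 0, 1, 0]]^T, v_2 = [[4, 3, 1, -8]]^T, v_3 = [[7, 5, 1, -14]]^T

We seek v_1 ∈ ker((A + 2I)^3) \ ker((A + 2I)^2), then set v_{i+1} = (A + 2I) v_i.

One such chain is v_1 = [[0, 0, 1, 0]]^T, v_2 = [[4, 3, 1, -8]]^T, v_3 = [[7, 5, 1, -14]]^T. Check: (A + 2I) v_3 = [[0, 0, 0, 0]]^T = 0.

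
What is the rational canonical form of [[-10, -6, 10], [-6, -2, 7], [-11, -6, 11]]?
The invariant factors of A (the non-unit diagonal entries of the Smith normal form of xI - A over ℚ[x]) are (x - 1)(x^2 + 2x + 6), each dividing the next. The characteristic polynomial is their product, (x - 1)(x^2 + 2x + 6).

The rational canonical form is the block-diagonal matrix of companion matrices C(f_i):
R = [[0, 0, 6], [1, 0, -4], [0, 1, -1]].

Note the characteristic polynomial does not split into linear factors over ℚ, so A has no Jordan form over ℚ; the rational canonical form exists over any field.

R = [[0, 0, 6], [1, 0, -4], [0, 1, -1]]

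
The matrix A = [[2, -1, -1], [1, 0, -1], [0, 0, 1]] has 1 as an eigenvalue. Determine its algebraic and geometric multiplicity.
algebraic multiplicity 3, geometric multiplicity 2

The characteristic polynomial is (x - 1)^3, so the factor x - 1 appears with exponent 3: the algebraic multiplicity is 3.

rank(A - I) = 1, so the eigenspace has dimension 3 - 1 = 2: the geometric multiplicity is 2.

Since 2 < 3, A is not diagonalizable.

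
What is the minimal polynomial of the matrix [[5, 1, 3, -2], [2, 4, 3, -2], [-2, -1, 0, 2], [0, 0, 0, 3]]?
m_A(x) = (x - 3)^2

The characteristic polynomial factors as (x - 3)^4. The minimal polynomial is ∏(x - λ)^{k_λ} where k_λ is the size of the largest Jordan block at λ.

For λ = 3: rank(A - 3I) = 1, and the largest Jordan block has size 2 (the smallest k with rank((A - 3I)^k) = rank((A - 3I)^(k+1))).

So m_A(x) = (x - 3)^2.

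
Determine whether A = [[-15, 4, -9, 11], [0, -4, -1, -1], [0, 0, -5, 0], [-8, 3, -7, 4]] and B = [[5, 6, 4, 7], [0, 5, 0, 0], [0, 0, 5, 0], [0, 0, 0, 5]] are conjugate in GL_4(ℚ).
No.

trace(A) = -20 but trace(B) = 20. The trace is a similarity invariant, so A and B are not similar.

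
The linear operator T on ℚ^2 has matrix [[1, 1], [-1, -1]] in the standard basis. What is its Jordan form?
The characteristic polynomial is det(xI - A) = x^2, so the eigenvalues are 0 (algebraic multiplicity 2).

For λ = 0: rank(A) = 1, rank(A^2) = 0. The eigenspace has dimension 2 - 1 = 1, so there is 1 Jordan block; the rank sequence gives block sizes [2].

Assembling the blocks gives the Jordan form J above.

J = [[0, 1], [0, 0]]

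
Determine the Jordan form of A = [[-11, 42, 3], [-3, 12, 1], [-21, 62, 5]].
The characteristic polynomial is det(xI - A) = (x - 4)^2(x + 2), so the eigenvalues are -2 (algebraic multiplicity 1), 4 (algebraic multiplicity 2).

For λ = -2: algebraic multiplicity 1 gives one 1×1 block.

For λ = 4: rank(A - 4I) = 2, rank((A - 4I)^2) = 1. The eigenspace has dimension 3 - 2 = 1, so there is 1 Jordan block; the rank sequence gives block sizes [2].

Assembling the blocks gives the Jordan form J above.

J = [[-2, 0, 0], [0, 4, 1], [0, 0, 4]]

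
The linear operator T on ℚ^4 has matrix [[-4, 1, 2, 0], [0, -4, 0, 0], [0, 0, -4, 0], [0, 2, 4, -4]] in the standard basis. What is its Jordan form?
The characteristic polynomial is det(xI - A) = (x + 4)^4, so the eigenvalues are -4 (algebraic multiplicity 4).

For λ = -4: rank(A + 4I) = 1, rank((A + 4I)^2) = 0. The eigenspace has dimension 4 - 1 = 3, so there are 3 Jordan blocks; the rank sequence gives block sizes [2, 1, 1].

Assembling the blocks gives the Jordan form J above.

J = [[-4, 1, 0, 0], [0, -4, 0, 0], [0, 0, -4, 0], [0, 0, 0, -4]]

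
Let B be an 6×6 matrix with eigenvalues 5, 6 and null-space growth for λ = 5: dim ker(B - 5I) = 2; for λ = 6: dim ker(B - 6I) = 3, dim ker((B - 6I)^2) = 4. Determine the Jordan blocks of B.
Jordan blocks: (5, 1), (5, 1), (6, 2), (6, 1), (6, 1)

λ = 5: successive nullity increments [2] count blocks of size ≥ k; block sizes are [1, 1].
λ = 6: successive nullity increments [3, 1] count blocks of size ≥ k; block sizes are [2, 1, 1].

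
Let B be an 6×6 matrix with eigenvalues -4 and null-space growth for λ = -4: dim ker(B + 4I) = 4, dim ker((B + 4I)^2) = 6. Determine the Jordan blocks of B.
λ = -4: successive nullity increments [4, 2] count blocks of size ≥ k; block sizes are [2, 2, 1, 1].

Jordan blocks: (-4, 2), (-4, 2), (-4, 1), (-4, 1)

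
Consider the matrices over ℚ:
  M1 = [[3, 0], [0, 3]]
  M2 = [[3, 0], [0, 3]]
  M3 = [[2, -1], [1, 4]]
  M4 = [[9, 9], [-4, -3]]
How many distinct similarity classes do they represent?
2 classes: {M1, M2}, {M3, M4}

Characteristic polynomials: χ_{M1} = (x - 3)^2, χ_{M2} = (x - 3)^2, χ_{M3} = (x - 3)^2, χ_{M4} = (x - 3)^2.

{M1, M2}: invariant factors x - 3, x - 3.

{M3, M4}: invariant factors (x - 3)^2.

Matrices are similar if and only if their invariant-factor lists agree; the partition into similarity classes is {M1, M2}, {M3, M4}.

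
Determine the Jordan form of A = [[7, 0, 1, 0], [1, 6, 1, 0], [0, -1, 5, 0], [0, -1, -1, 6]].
The characteristic polynomial is det(xI - A) = (x - 6)^4, so the eigenvalues are 6 (algebraic multiplicity 4).

For λ = 6: rank(A - 6I) = 2, rank((A - 6I)^2) = 1, rank((A - 6I)^3) = 0. The eigenspace has dimension 4 - 2 = 2, so there are 2 Jordan blocks; the rank sequence gives block sizes [3, 1].

Assembling the blocks gives the Jordan form J above.

J = [[6, 1, 0, 0], [0, 6, 1, 0], [0, 0, 6, 0], [0, 0, 0, 6]]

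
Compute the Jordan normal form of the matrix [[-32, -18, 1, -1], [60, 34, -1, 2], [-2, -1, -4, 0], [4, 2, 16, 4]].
J = [[-3, 1, 0, 0], [0, -3, 0, 0], [0, 0, 4, 1], [0, 0, 0, 4]]

The characteristic polynomial is det(xI - A) = (x - 4)^2(x + 3)^2, so the eigenvalues are -3 (algebraic multiplicity 2), 4 (algebraic multiplicity 2).

For λ = -3: rank(A + 3I) = 3, rank((A + 3I)^2) = 2. The eigenspace has dimension 4 - 3 = 1, so there is 1 Jordan block; the rank sequence gives block sizes [2].

For λ = 4: rank(A - 4I) = 3, rank((A - 4I)^2) = 2. The eigenspace has dimension 4 - 3 = 1, so there is 1 Jordan block; the rank sequence gives block sizes [2].

Assembling the blocks gives the Jordan form J above.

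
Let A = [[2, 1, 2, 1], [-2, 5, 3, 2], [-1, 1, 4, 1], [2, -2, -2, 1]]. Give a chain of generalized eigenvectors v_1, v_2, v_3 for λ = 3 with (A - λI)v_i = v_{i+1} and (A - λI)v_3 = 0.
We seek v_1 ∈ ker((A - 3I)^3) \ ker((A - 3I)^2), then set v_{i+1} = (A - 3I) v_i.

One such chain is v_1 = [[-2, 0, 0, -1]]^T, v_2 = [[1, 2, 1, -2]]^T, v_3 = [[1, 1, 0, 0]]^T. Check: (A - 3I) v_3 = [[0, 0, 0, 0]]^T = 0.

v_1 = [[-2, 0, 0, -1]]^T, v_2 = [[1, 2, 1, -2]]^T, v_3 = [[1, 1, 0, 0]]^T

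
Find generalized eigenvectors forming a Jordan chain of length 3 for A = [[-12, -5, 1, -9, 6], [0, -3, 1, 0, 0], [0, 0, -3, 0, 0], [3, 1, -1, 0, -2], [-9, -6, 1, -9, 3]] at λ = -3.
We seek v_1 ∈ ker((A + 3I)^3) \ ker((A + 3I)^2), then set v_{i+1} = (A + 3I) v_i.

One such chain is v_1 = [[0, 0, 1, 0, 0]]^T, v_2 = [[1, 1, 0, -1, 1]]^T, v_3 = [[1, 0, 0, -1, 0]]^T. Check: (A + 3I) v_3 = [[0, 0, 0, 0, 0]]^T = 0.

v_1 = [[0, 0, 1, 0, 0]]^T, v_2 = [[1, 1, 0, -1, 1]]^T, v_3 = [[1, 0, 0, -1, 0]]^T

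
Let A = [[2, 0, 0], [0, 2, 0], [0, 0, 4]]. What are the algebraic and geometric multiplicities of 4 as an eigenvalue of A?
The characteristic polynomial is (x - 4)(x - 2)^2, so the factor x - 4 appears with exponent 1: the algebraic multiplicity is 1.

rank(A - 4I) = 2, so the eigenspace has dimension 3 - 2 = 1: the geometric multiplicity is 1.

algebraic multiplicity 1, geometric multiplicity 1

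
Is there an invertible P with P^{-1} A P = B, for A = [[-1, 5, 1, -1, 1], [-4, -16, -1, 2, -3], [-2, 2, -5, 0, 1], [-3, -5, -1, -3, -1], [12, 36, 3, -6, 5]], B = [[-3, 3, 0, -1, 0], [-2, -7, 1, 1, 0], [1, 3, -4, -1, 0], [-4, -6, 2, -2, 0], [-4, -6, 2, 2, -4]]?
Two matrices over a field are similar if and only if they have the same invariant factors.

Both A and B have characteristic polynomial (x + 4)^5 and minimal polynomial (x + 4)^3. Computing further, both have invariant factors x + 4, x + 4, (x + 4)^3. Hence A and B are similar.

Yes.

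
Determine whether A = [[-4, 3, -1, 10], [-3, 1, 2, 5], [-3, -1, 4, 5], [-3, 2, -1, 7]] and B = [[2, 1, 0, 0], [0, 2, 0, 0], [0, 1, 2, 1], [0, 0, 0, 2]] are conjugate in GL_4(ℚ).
Two matrices over a field are similar if and only if they have the same invariant factors.

Both A and B have characteristic polynomial (x - 2)^4 and minimal polynomial (x - 2)^2. Computing further, both have invariant factors (x - 2)^2, (x - 2)^2. Hence A and B are similar.

Yes.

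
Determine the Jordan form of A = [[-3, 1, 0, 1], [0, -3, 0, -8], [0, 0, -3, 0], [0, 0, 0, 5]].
The characteristic polynomial is det(xI - A) = (x - 5)(x + 3)^3, so the eigenvalues are -3 (algebraic multiplicity 3), 5 (algebraic multiplicity 1).

For λ = -3: rank(A + 3I) = 2, rank((A + 3I)^2) = 1. The eigenspace has dimension 4 - 2 = 2, so there are 2 Jordan blocks; the rank sequence gives block sizes [2, 1].

For λ = 5: algebraic multiplicity 1 gives one 1×1 block.

Assembling the blocks gives the Jordan form J above.

J = [[-3, 1, 0, 0], [0, -3, 0, 0], [0, 0, -3, 0], [0, 0, 0, 5]]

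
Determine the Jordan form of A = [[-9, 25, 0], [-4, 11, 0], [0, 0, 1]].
The characteristic polynomial is det(xI - A) = (x - 1)^3, so the eigenvalues are 1 (algebraic multiplicity 3).

For λ = 1: rank(A - I) = 1, rank((A - I)^2) = 0. The eigenspace has dimension 3 - 1 = 2, so there are 2 Jordan blocks; the rank sequence gives block sizes [2, 1].

Assembling the blocks gives the Jordan form J above.

J = [[1, 1, 0], [0, 1, 0], [0, 0, 1]]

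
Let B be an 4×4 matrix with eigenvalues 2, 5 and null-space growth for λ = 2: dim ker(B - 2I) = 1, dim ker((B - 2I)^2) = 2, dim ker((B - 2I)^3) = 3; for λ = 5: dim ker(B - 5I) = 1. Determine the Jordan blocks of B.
λ = 2: successive nullity increments [1, 1, 1] count blocks of size ≥ k; block sizes are [3].
λ = 5: successive nullity increments [1] count blocks of size ≥ k; block sizes are [1].

Jordan blocks: (2, 3), (5, 1)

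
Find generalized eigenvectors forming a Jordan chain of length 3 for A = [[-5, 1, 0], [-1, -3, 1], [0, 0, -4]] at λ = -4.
We seek v_1 ∈ ker((A + 4I)^3) \ ker((A + 4I)^2), then set v_{i+1} = (A + 4I) v_i.

One such chain is v_1 = [[0, 1, 1]]^T, v_2 = [[1, 2, 0]]^T, v_3 = [[1, 1, 0]]^T. Check: (A + 4I) v_3 = [[0, 0, 0]]^T = 0.

v_1 = [[0, 1, 1]]^T, v_2 = [[1, 2, 0]]^T, v_3 = [[1, 1, 0]]^T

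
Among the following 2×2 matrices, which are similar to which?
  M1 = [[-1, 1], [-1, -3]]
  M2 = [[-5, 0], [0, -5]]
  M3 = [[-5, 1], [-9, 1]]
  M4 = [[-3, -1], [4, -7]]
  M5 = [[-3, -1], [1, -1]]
Characteristic polynomials: χ_{M1} = (x + 2)^2, χ_{M2} = (x + 5)^2, χ_{M3} = (x + 2)^2, χ_{M4} = (x + 5)^2, χ_{M5} = (x + 2)^2.

{M1, M3, M5}: invariant factors (x + 2)^2.

{M2}: invariant factors x + 5, x + 5.

{M4}: invariant factors (x + 5)^2.

Matrices are similar if and only if their invariant-factor lists agree; the partition into similarity classes is {M1, M3, M5}, {M2}, {M4}.

3 classes: {M1, M3, M5}, {M2}, {M4}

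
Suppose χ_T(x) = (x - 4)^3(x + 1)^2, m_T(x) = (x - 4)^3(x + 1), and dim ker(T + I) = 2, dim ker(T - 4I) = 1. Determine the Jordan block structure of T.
λ = -1: algebraic multiplicity 2 (exponent in χ_T), largest block size 1 (exponent in m_T), 2 blocks (geometric multiplicity). These force block sizes [1, 1].
λ = 4: algebraic multiplicity 3 (exponent in χ_T), largest block size 3 (exponent in m_T), 1 block (geometric multiplicity). This forces block sizes [3].

Jordan blocks: (-1, 1), (-1, 1), (4, 3)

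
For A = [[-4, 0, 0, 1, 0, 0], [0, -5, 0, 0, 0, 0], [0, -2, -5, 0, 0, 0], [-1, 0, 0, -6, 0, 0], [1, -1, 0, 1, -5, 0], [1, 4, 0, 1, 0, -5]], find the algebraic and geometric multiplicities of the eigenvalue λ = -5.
algebraic multiplicity 6, geometric multiplicity 4

The characteristic polynomial is (x + 5)^6, so the factor x + 5 appears with exponent 6: the algebraic multiplicity is 6.

rank(A + 5I) = 2, so the eigenspace has dimension 6 - 2 = 4: the geometric multiplicity is 4.

Since 4 < 6, A is not diagonalizable.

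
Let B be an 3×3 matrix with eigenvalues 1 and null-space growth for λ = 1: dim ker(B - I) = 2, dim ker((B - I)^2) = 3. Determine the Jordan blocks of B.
Jordan blocks: (1, 2), (1, 1)

λ = 1: successive nullity increments [2, 1] count blocks of size ≥ k; block sizes are [2, 1].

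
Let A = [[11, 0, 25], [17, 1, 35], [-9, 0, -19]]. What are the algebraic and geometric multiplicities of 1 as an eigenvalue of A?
The characteristic polynomial is (x - 1)(x + 4)^2, so the factor x - 1 appears with exponent 1: the algebraic multiplicity is 1.

rank(A - I) = 2, so the eigenspace has dimension 3 - 2 = 1: the geometric multiplicity is 1.

algebraic multiplicity 1, geometric multiplicity 1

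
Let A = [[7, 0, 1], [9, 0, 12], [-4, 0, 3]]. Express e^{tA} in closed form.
e^{tA} = [[(2*t + 1)*e^{5*t}, 0, t*e^{5*t}], [-6*t*e^{5*t} + 3*e^{5*t} - 3, 1, -3*t*e^{5*t} + 3*e^{5*t} - 3], [-4*t*e^{5*t}, 0, (1 - 2*t)*e^{5*t}]]

A has Jordan form J = [[0, 0, 0], [0, 5, 1], [0, 0, 5]] with A = PJP^{-1}, so e^{tA} = P e^{tJ} P^{-1}.

For a Jordan block J_k(λ), e^{tJ_k(λ)} = e^{λt} · (I + tN + t^2 N^2/2! + ... + t^{k-1} N^{k-1}/(k-1)!) where N is the nilpotent superdiagonal part.

Assembling the blocks and conjugating back gives the entries of e^{tA} as shown above.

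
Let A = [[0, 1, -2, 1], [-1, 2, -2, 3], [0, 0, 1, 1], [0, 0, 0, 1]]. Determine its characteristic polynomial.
χ_A(x) = (x - 1)^4

xI - A = [[x, -1, 2, -1], [1, x - 2, 2, -3], [0, 0, x - 1, -1], [0, 0, 0, x - 1]].

Expanding det(xI - A) along the first row:
det(xI - A) = + (x)·det([[x - 2, 2, -3], [0, x - 1, -1], [0, 0, x - 1]]) - (-1)·det([[1, 2, -3], [0, x - 1, -1], [0, 0, x - 1]]) + (2)·det([[1, x - 2, -3], [0, 0, -1], [0, 0, x - 1]]) - (-1)·det([[1, x - 2, 2], [0, 0, x - 1], [0, 0, 0]]).

Evaluating gives χ_A(x) = x^4 - 4x^3 + 6x^2 - 4x + 1 = (x - 1)^4.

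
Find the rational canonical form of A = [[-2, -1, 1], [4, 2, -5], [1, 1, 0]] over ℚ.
R = [[0, 0, -3], [1, 0, -4], [0, 1, 0]]

The invariant factors of A (the non-unit diagonal entries of the Smith normal form of xI - A over ℚ[x]) are x^3 + 4x + 3, each dividing the next. The characteristic polynomial is their product, x^3 + 4x + 3.

The rational canonical form is the block-diagonal matrix of companion matrices C(f_i):
R = [[0, 0, -3], [1, 0, -4], [0, 1, 0]].

Note the characteristic polynomial does not split into linear factors over ℚ, so A has no Jordan form over ℚ; the rational canonical form exists over any field.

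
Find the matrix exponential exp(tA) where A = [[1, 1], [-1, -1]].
A has Jordan form J = [[0, 1], [0, 0]] with A = PJP^{-1}, so e^{tA} = P e^{tJ} P^{-1}.

For a Jordan block J_k(λ), e^{tJ_k(λ)} = e^{λt} · (I + tN + t^2 N^2/2! + ... + t^{k-1} N^{k-1}/(k-1)!) where N is the nilpotent superdiagonal part.

Assembling the blocks and conjugating back gives the entries of e^{tA} as shown above.

e^{tA} = [[t + 1, t], [-t, 1 - t]]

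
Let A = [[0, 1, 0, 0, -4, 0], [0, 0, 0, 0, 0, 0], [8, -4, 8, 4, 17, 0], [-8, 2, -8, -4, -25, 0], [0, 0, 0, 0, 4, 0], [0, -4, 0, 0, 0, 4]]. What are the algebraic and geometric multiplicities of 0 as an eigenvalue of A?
The characteristic polynomial is x^3(x - 4)^3, so the factor x appears with exponent 3: the algebraic multiplicity is 3.

rank(A) = 4, so the eigenspace has dimension 6 - 4 = 2: the geometric multiplicity is 2.

Since 2 < 3, A is not diagonalizable.

algebraic multiplicity 3, geometric multiplicity 2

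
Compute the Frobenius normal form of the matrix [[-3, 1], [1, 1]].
The invariant factors of A (the non-unit diagonal entries of the Smith normal form of xI - A over ℚ[x]) are x^2 + 2x - 4, each dividing the next. The characteristic polynomial is their product, x^2 + 2x - 4.

The rational canonical form is the block-diagonal matrix of companion matrices C(f_i):
R = [[0, 4], [1, -2]].

Note the characteristic polynomial does not split into linear factors over ℚ, so A has no Jordan form over ℚ; the rational canonical form exists over any field.

R = [[0, 4], [1, -2]]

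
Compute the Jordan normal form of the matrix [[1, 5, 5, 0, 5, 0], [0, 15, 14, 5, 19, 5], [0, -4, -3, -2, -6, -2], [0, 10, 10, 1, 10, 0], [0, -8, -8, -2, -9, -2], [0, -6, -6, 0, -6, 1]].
The characteristic polynomial is det(xI - A) = (x - 1)^6, so the eigenvalues are 1 (algebraic multiplicity 6).

For λ = 1: rank(A - I) = 2, rank((A - I)^2) = 1, rank((A - I)^3) = 0. The eigenspace has dimension 6 - 2 = 4, so there are 4 Jordan blocks; the rank sequence gives block sizes [3, 1, 1, 1].

Assembling the blocks gives the Jordan form J above.

J = [[1, 1, 0, 0, 0, 0], [0, 1, 1, 0, 0, 0], [0, 0, 1, 0, 0, 0], [0, 0, 0, 1, 0, 0], [0, 0, 0, 0, 1, 0], [0, 0, 0, 0, 0, 1]]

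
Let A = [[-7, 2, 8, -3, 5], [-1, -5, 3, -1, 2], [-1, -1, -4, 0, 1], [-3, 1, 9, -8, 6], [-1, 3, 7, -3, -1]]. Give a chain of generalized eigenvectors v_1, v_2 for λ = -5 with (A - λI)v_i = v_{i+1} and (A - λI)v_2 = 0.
v_1 = [[3, 1, -2, 3, 6]]^T, v_2 = [[1, 0, 0, 1, 1]]^T

We seek v_1 ∈ ker((A + 5I)^2) \ ker(A + 5I), then set v_{i+1} = (A + 5I) v_i.

One such chain is v_1 = [[3, 1, -2, 3, 6]]^T, v_2 = [[1, 0, 0, 1, 1]]^T. Check: (A + 5I) v_2 = [[0, 0, 0, 0, 0]]^T = 0.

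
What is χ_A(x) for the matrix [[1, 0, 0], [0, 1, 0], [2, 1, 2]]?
xI - A = [[x - 1, 0, 0], [0, x - 1, 0], [-2, -1, x - 2]].

Expanding det(xI - A) along the first row:
det(xI - A) = + (x - 1)·det([[x - 1, 0], [-1, x - 2]]) - (0)·det([[0, 0], [-2, x - 2]]) + (0)·det([[0, x - 1], [-2, -1]]).

Evaluating gives χ_A(x) = x^3 - 4x^2 + 5x - 2 = (x - 2)(x - 1)^2.

χ_A(x) = (x - 2)(x - 1)^2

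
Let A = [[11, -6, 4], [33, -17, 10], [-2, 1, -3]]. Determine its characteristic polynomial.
xI - A = [[x - 11, 6, -4], [-33, x + 17, -10], [2, -1, x + 3]].

Expanding det(xI - A) along the first row:
det(xI - A) = + (x - 11)·det([[x + 17, -10], [-1, x + 3]]) - (6)·det([[-33, -10], [2, x + 3]]) + (-4)·det([[-33, x + 17], [2, -1]]).

Evaluating gives χ_A(x) = x^3 + 9x^2 + 27x + 27 = (x + 3)^3.

χ_A(x) = (x + 3)^3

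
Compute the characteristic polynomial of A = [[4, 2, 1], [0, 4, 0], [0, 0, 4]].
χ_A(x) = (x - 4)^3

xI - A = [[x - 4, -2, -1], [0, x - 4, 0], [0, 0, x - 4]].

Expanding det(xI - A) along the first row:
det(xI - A) = + (x - 4)·det([[x - 4, 0], [0, x - 4]]) - (-2)·det([[0, 0], [0, x - 4]]) + (-1)·det([[0, x - 4], [0, 0]]).

Evaluating gives χ_A(x) = x^3 - 12x^2 + 48x - 64 = (x - 4)^3.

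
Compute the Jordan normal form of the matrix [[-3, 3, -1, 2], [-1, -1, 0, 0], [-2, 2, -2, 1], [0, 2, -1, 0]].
J = [[-2, 1, 0, 0], [0, -2, 0, 0], [0, 0, -1, 1], [0, 0, 0, -1]]

The characteristic polynomial is det(xI - A) = (x + 1)^2(x + 2)^2, so the eigenvalues are -2 (algebraic multiplicity 2), -1 (algebraic multiplicity 2).

For λ = -2: rank(A + 2I) = 3, rank((A + 2I)^2) = 2. The eigenspace has dimension 4 - 3 = 1, so there is 1 Jordan block; the rank sequence gives block sizes [2].

For λ = -1: rank(A + I) = 3, rank((A + I)^2) = 2. The eigenspace has dimension 4 - 3 = 1, so there is 1 Jordan block; the rank sequence gives block sizes [2].

Assembling the blocks gives the Jordan form J above.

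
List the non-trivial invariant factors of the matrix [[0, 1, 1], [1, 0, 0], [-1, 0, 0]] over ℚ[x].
x^3

The Jordan structure of A has elementary divisors x^3. Arranging the block sizes at each eigenvalue in decreasing order and taking row products gives the invariant factors.

Invariant factors (smallest first, each dividing the next): x^3.

Check: the last factor x^3 is the minimal polynomial, and the product x^3 is the characteristic polynomial.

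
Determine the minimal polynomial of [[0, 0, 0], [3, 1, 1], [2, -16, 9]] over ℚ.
m_A(x) = x(x - 5)^2

The characteristic polynomial factors as x(x - 5)^2. The minimal polynomial is ∏(x - λ)^{k_λ} where k_λ is the size of the largest Jordan block at λ.

For λ = 0: rank(A) = 2, and the largest Jordan block has size 1 (the smallest k with rank(A^k) = rank(A^(k+1))).
For λ = 5: rank(A - 5I) = 2, and the largest Jordan block has size 2 (the smallest k with rank((A - 5I)^k) = rank((A - 5I)^(k+1))).

So m_A(x) = x(x - 5)^2.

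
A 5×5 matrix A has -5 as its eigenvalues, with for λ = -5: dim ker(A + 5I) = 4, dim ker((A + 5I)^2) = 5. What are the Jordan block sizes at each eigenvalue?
Jordan blocks: (-5, 2), (-5, 1), (-5, 1), (-5, 1)

λ = -5: successive nullity increments [4, 1] count blocks of size ≥ k; block sizes are [2, 1, 1, 1].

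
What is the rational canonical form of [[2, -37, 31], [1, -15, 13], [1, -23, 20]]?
R = [[0, 0, 9], [1, 0, -15], [0, 1, 7]]

The invariant factors of A (the non-unit diagonal entries of the Smith normal form of xI - A over ℚ[x]) are (x - 3)^2(x - 1), each dividing the next. The characteristic polynomial is their product, (x - 3)^2(x - 1).

The rational canonical form is the block-diagonal matrix of companion matrices C(f_i):
R = [[0, 0, 9], [1, 0, -15], [0, 1, 7]].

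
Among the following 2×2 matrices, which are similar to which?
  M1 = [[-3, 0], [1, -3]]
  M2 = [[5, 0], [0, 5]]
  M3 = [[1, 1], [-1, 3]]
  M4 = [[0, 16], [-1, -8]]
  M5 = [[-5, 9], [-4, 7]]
Characteristic polynomials: χ_{M1} = (x + 3)^2, χ_{M2} = (x - 5)^2, χ_{M3} = (x - 2)^2, χ_{M4} = (x + 4)^2, χ_{M5} = (x - 1)^2.

{M1}: invariant factors (x + 3)^2.

{M2}: invariant factors x - 5, x - 5.

{M3}: invariant factors (x - 2)^2.

{M4}: invariant factors (x + 4)^2.

{M5}: invariant factors (x - 1)^2.

Matrices are similar if and only if their invariant-factor lists agree; the partition into similarity classes is {M1}, {M2}, {M3}, {M4}, {M5}.

5 classes: {M1}, {M2}, {M3}, {M4}, {M5}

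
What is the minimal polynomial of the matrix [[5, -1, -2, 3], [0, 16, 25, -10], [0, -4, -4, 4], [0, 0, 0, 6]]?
m_A(x) = (x - 6)^2(x - 5)

The characteristic polynomial factors as (x - 6)^3(x - 5). The minimal polynomial is ∏(x - λ)^{k_λ} where k_λ is the size of the largest Jordan block at λ.

For λ = 5: rank(A - 5I) = 3, and the largest Jordan block has size 1 (the smallest k with rank((A - 5I)^k) = rank((A - 5I)^(k+1))).
For λ = 6: rank(A - 6I) = 2, and the largest Jordan block has size 2 (the smallest k with rank((A - 6I)^k) = rank((A - 6I)^(k+1))).

So m_A(x) = (x - 6)^2(x - 5).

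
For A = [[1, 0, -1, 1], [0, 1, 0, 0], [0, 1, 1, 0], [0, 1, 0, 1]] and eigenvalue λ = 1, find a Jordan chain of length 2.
We seek v_1 ∈ ker((A - I)^2) \ ker(A - I), then set v_{i+1} = (A - I) v_i.

One such chain is v_1 = [[0, 0, 0, 1]]^T, v_2 = [[1, 0, 0, 0]]^T. Check: (A - I) v_2 = [[0, 0, 0, 0]]^T = 0.

v_1 = [[0, 0, 0, 1]]^T, v_2 = [[1, 0, 0, 0]]^T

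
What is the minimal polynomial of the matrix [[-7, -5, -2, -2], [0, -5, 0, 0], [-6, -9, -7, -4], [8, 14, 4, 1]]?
The characteristic polynomial factors as (x + 3)(x + 5)^3. The minimal polynomial is ∏(x - λ)^{k_λ} where k_λ is the size of the largest Jordan block at λ.

For λ = -5: rank(A + 5I) = 2, and the largest Jordan block has size 2 (the smallest k with rank((A + 5I)^k) = rank((A + 5I)^(k+1))).
For λ = -3: rank(A + 3I) = 3, and the largest Jordan block has size 1 (the smallest k with rank((A + 3I)^k) = rank((A + 3I)^(k+1))).

So m_A(x) = (x + 3)(x + 5)^2.

m_A(x) = (x + 3)(x + 5)^2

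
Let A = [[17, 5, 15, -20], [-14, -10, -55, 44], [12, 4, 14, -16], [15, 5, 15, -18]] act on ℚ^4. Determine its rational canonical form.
The invariant factors of A (the non-unit diagonal entries of the Smith normal form of xI - A over ℚ[x]) are x - 2, (x - 4)(x - 2)(x + 5), each dividing the next. The characteristic polynomial is their product, (x - 4)(x - 2)^2(x + 5).

The rational canonical form is the block-diagonal matrix of companion matrices C(f_i):
R = [[2, 0, 0, 0], [0, 0, 0, -40], [0, 1, 0, 22], [0, 0, 1, 1]].

R = [[2, 0, 0, 0], [0, 0, 0, -40], [0, 1, 0, 22], [0, 0, 1, 1]]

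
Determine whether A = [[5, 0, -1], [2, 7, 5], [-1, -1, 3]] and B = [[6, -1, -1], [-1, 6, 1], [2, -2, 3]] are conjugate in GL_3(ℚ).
No.

Both have characteristic polynomial (x - 5)^3, but the minimal polynomial of A is (x - 5)^3 while the minimal polynomial of B is (x - 5)^2. The minimal polynomial is a similarity invariant, so A and B are not similar.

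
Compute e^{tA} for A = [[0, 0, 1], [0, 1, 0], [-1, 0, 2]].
e^{tA} = [[(1 - t)*e^{t}, 0, t*e^{t}], [0, e^{t}, 0], [-t*e^{t}, 0, (t + 1)*e^{t}]]

A has Jordan form J = [[1, 1, 0], [0, 1, 0], [0, 0, 1]] with A = PJP^{-1}, so e^{tA} = P e^{tJ} P^{-1}.

For a Jordan block J_k(λ), e^{tJ_k(λ)} = e^{λt} · (I + tN + t^2 N^2/2! + ... + t^{k-1} N^{k-1}/(k-1)!) where N is the nilpotent superdiagonal part.

Assembling the blocks and conjugating back gives the entries of e^{tA} as shown above.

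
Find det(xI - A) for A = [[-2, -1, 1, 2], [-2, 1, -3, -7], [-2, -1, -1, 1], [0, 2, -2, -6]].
xI - A = [[x + 2, 1, -1, -2], [2, x - 1, 3, 7], [2, 1, x + 1, -1], [0, -2, 2, x + 6]].

Expanding det(xI - A) along the first row:
det(xI - A) = + (x + 2)·det([[x - 1, 3, 7], [1, x + 1, -1], [-2, 2, x + 6]]) - (1)·det([[2, 3, 7], [2, x + 1, -1], [0, 2, x + 6]]) + (-1)·det([[2, x - 1, 7], [2, 1, -1], [0, -2, x + 6]]) - (-2)·det([[2, x - 1, 3], [2, 1, x + 1], [0, -2, 2]]).

Evaluating gives χ_A(x) = x^4 + 8x^3 + 24x^2 + 32x + 16 = (x + 2)^4.

χ_A(x) = (x + 2)^4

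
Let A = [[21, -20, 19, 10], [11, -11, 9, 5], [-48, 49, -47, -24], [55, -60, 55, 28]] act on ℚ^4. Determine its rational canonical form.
The invariant factors of A (the non-unit diagonal entries of the Smith normal form of xI - A over ℚ[x]) are x(x + 2)^2(x + 5), each dividing the next. The characteristic polynomial is their product, x(x + 2)^2(x + 5).

The rational canonical form is the block-diagonal matrix of companion matrices C(f_i):
R = [[0, 0, 0, 0], [1, 0, 0, -20], [0, 1, 0, -24], [0, 0, 1, -9]].

R = [[0, 0, 0, 0], [1, 0, 0, -20], [0, 1, 0, -24], [0, 0, 1, -9]]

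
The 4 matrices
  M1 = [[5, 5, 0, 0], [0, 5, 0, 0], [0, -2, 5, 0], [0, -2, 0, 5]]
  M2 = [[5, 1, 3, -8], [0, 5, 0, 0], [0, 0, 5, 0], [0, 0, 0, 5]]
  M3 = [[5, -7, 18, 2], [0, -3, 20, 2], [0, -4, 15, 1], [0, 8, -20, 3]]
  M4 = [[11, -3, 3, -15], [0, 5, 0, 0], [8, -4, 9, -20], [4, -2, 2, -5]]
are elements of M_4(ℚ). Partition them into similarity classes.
2 classes: {M1, M2, M4}, {M3}

Characteristic polynomials: χ_{M1} = (x - 5)^4, χ_{M2} = (x - 5)^4, χ_{M3} = (x - 5)^4, χ_{M4} = (x - 5)^4.

{M1, M2, M4}: invariant factors x - 5, x - 5, (x - 5)^2.

{M3}: invariant factors (x - 5)^2, (x - 5)^2.

Matrices are similar if and only if their invariant-factor lists agree; the partition into similarity classes is {M1, M2, M4}, {M3}.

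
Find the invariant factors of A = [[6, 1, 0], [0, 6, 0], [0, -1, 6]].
x - 6, (x - 6)^2

The Jordan structure of A has elementary divisors (x - 6)^2, (x - 6). Arranging the block sizes at each eigenvalue in decreasing order and taking row products gives the invariant factors.

Invariant factors (smallest first, each dividing the next): x - 6, (x - 6)^2.

Check: the last factor (x - 6)^2 is the minimal polynomial, and the product (x - 6)^3 is the characteristic polynomial.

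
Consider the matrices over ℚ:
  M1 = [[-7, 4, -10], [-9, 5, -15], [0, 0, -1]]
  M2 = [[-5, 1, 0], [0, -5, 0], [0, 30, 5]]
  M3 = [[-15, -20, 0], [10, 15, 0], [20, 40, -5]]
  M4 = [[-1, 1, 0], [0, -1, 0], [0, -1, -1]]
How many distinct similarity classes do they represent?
Characteristic polynomials: χ_{M1} = (x + 1)^3, χ_{M2} = (x - 5)(x + 5)^2, χ_{M3} = (x - 5)(x + 5)^2, χ_{M4} = (x + 1)^3.

{M1, M4}: invariant factors x + 1, (x + 1)^2.

{M2}: invariant factors (x - 5)(x + 5)^2.

{M3}: invariant factors x + 5, (x - 5)(x + 5).

Matrices are similar if and only if their invariant-factor lists agree; the partition into similarity classes is {M1, M4}, {M2}, {M3}.

3 classes: {M1, M4}, {M2}, {M3}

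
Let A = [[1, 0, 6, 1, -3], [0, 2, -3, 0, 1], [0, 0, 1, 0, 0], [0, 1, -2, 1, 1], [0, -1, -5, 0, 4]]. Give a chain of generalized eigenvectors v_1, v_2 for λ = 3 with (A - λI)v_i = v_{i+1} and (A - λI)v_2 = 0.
v_1 = [[0, -1, 0, -1, 0]]^T, v_2 = [[-1, 1, 0, 1, 1]]^T

We seek v_1 ∈ ker((A - 3I)^2) \ ker(A - 3I), then set v_{i+1} = (A - 3I) v_i.

One such chain is v_1 = [[0, -1, 0, -1, 0]]^T, v_2 = [[-1, 1, 0, 1, 1]]^T. Check: (A - 3I) v_2 = [[0, 0, 0, 0, 0]]^T = 0.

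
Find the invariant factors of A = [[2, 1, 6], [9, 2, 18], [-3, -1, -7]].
The Jordan structure of A has elementary divisors (x + 1)^2, (x + 1). Arranging the block sizes at each eigenvalue in decreasing order and taking row products gives the invariant factors.

Invariant factors (smallest first, each dividing the next): x + 1, (x + 1)^2.

Check: the last factor (x + 1)^2 is the minimal polynomial, and the product (x + 1)^3 is the characteristic polynomial.

x + 1, (x + 1)^2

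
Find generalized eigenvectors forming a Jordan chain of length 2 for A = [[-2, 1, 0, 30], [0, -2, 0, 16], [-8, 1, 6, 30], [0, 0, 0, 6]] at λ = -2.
v_1 = [[2, 1, 2, 0]]^T, v_2 = [[1, 0, 1, 0]]^T

We seek v_1 ∈ ker((A + 2I)^2) \ ker(A + 2I), then set v_{i+1} = (A + 2I) v_i.

One such chain is v_1 = [[2, 1, 2, 0]]^T, v_2 = [[1, 0, 1, 0]]^T. Check: (A + 2I) v_2 = [[0, 0, 0, 0]]^T = 0.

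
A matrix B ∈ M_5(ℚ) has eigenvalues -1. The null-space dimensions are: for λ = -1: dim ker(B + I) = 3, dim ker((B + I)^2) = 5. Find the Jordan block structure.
λ = -1: successive nullity increments [3, 2] count blocks of size ≥ k; block sizes are [2, 2, 1].

Jordan blocks: (-1, 2), (-1, 2), (-1, 1)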